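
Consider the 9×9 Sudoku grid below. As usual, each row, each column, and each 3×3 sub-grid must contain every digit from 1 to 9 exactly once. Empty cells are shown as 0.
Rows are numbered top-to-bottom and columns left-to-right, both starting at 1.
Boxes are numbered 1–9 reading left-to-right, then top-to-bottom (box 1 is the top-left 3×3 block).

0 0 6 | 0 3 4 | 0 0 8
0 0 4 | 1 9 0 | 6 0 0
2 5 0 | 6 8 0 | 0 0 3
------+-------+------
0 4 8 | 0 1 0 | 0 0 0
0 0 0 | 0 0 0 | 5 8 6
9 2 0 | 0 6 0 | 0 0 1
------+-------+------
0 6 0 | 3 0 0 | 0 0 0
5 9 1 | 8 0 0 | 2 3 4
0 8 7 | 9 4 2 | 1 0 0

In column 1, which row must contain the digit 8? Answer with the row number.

Consider where 8 can go in column 1.
R1C1 is out (row 1 already has a 8).
R4C1 is out (row 4 already has a 8).
R5C1 is out (row 5 already has a 8).
R7C1 is out (box 7 already has a 8).
R9C1 is out (row 9 already has a 8).
So the only cell in column 1 that can hold 8 is R2C1.
That is row 2.

2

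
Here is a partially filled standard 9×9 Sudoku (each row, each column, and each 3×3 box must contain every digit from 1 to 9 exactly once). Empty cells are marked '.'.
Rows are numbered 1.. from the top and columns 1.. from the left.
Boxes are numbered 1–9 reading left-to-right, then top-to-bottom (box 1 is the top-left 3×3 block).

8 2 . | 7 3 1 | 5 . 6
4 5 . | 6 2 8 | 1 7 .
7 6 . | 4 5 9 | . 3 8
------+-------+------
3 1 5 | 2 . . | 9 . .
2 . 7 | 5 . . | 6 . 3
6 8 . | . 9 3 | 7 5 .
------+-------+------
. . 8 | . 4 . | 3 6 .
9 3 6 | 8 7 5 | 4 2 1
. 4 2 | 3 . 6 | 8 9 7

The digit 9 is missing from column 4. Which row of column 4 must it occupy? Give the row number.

7

Consider where 9 can go in column 4.
row 6, column 4 is out (row 6 already has a 9).
So the only cell in column 4 that can hold 9 is row 7, column 4.
That is row 7.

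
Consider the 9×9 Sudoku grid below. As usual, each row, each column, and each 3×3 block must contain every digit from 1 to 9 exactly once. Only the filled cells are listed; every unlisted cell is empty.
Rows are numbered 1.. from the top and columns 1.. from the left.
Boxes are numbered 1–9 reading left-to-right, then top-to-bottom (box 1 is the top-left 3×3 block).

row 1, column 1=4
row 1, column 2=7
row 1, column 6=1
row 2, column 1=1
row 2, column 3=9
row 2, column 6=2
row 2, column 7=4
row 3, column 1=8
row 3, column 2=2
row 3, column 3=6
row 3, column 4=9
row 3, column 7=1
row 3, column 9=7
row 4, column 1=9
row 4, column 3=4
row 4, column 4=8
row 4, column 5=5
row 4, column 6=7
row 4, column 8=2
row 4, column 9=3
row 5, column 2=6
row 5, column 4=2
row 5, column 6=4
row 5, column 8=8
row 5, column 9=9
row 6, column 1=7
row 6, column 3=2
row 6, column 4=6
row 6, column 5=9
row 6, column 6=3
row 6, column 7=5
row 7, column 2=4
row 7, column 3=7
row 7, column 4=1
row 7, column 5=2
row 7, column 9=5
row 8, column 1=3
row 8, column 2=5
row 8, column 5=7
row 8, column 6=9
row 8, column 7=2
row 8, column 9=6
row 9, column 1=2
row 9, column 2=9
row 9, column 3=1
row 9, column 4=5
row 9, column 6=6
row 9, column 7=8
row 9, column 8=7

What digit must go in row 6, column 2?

Cell row 6, column 2 itself could take any of {1, 8} by direct elimination.
Consider where 8 can go in row 6.
row 6, column 8 is out (column 8 already has a 8).
row 6, column 9 is out (box 6 already has a 8).
So the only cell in row 6 that can hold 8 is row 6, column 2.
Therefore row 6, column 2 = 8.

8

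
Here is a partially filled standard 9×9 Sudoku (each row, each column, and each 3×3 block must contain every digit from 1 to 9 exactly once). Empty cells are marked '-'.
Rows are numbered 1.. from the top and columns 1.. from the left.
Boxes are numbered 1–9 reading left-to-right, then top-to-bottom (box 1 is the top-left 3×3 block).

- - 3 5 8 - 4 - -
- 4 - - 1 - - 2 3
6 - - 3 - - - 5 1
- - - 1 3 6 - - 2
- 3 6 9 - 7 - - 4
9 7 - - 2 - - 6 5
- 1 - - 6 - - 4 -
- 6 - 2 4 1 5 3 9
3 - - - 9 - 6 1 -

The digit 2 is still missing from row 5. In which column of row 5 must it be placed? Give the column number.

Consider where 2 can go in row 5.
row 5, column 5 is out (column 5 already has a 2).
row 5, column 7 is out (box 6 already has a 2).
row 5, column 8 is out (column 8 already has a 2).
So the only cell in row 5 that can hold 2 is row 5, column 1.
That is column 1.

1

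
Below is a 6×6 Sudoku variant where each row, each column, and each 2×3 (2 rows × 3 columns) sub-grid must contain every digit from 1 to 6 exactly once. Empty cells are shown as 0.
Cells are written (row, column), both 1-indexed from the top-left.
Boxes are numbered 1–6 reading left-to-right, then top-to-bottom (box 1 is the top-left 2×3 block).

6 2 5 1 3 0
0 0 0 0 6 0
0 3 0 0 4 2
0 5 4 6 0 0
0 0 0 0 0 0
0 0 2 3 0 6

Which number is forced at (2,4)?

Cell (2,4) itself could take any of {2, 4, 5} by direct elimination.
Consider where 2 can go in box 2.
(1,6) is out (row 1 already has a 2).
(2,6) is out (column 6 already has a 2).
So the only cell in box 2 that can hold 2 is (2,4).
Therefore (2,4) = 2.

2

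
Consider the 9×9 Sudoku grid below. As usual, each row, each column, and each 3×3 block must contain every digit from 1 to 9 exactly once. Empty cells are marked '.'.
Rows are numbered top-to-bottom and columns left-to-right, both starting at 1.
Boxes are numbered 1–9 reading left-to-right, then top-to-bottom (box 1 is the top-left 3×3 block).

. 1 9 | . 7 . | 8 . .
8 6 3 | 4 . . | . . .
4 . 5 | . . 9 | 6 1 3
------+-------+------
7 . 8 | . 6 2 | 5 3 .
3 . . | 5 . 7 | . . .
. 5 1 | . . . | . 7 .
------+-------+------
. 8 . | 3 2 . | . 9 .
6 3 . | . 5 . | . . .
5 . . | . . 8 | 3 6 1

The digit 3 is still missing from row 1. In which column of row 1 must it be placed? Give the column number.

6

Consider where 3 can go in row 1.
r1c1 is out (column 1 already has a 3).
r1c4 is out (column 4 already has a 3).
r1c8 is out (column 8 already has a 3).
r1c9 is out (column 9 already has a 3).
So the only cell in row 1 that can hold 3 is r1c6.
That is column 6.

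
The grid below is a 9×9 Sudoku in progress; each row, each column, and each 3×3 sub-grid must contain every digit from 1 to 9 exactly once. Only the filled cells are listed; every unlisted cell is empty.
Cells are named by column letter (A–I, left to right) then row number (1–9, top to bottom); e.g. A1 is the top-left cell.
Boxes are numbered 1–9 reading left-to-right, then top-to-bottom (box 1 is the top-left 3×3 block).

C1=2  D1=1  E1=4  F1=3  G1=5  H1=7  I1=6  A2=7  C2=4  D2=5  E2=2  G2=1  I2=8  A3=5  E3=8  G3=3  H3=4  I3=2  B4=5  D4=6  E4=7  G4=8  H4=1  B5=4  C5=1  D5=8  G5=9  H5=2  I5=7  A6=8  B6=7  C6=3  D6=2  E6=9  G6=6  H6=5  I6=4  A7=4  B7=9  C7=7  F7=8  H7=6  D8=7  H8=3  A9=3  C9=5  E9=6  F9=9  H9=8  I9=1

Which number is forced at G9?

7

Cell G9 itself could take any of {2, 4, 7} by direct elimination.
Consider where 7 can go in row 9.
B9 is out (column B already has a 7).
D9 is out (column D already has a 7).
So the only cell in row 9 that can hold 7 is G9.
Therefore G9 = 7.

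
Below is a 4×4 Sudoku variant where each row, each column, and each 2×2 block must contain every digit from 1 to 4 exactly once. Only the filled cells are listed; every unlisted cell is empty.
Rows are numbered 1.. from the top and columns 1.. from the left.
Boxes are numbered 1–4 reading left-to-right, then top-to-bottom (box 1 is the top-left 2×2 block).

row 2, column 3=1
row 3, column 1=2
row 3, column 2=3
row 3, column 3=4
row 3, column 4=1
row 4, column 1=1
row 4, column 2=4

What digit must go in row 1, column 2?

1

Cell row 1, column 2 itself could take any of {1, 2} by direct elimination.
Consider where 1 can go in column 2.
row 2, column 2 is out (row 2 already has a 1).
So the only cell in column 2 that can hold 1 is row 1, column 2.
Therefore row 1, column 2 = 1.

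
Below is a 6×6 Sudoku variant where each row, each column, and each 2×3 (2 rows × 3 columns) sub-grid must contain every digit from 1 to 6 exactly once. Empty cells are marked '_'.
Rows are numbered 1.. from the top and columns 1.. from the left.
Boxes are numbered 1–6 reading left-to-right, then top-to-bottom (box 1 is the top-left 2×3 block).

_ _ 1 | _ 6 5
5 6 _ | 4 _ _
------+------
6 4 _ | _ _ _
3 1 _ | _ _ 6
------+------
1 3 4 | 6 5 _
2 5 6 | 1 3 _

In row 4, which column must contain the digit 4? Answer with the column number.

5

Consider where 4 can go in row 4.
row 4, column 3 is out (column 3 already has a 4).
row 4, column 4 is out (column 4 already has a 4).
So the only cell in row 4 that can hold 4 is row 4, column 5.
That is column 5.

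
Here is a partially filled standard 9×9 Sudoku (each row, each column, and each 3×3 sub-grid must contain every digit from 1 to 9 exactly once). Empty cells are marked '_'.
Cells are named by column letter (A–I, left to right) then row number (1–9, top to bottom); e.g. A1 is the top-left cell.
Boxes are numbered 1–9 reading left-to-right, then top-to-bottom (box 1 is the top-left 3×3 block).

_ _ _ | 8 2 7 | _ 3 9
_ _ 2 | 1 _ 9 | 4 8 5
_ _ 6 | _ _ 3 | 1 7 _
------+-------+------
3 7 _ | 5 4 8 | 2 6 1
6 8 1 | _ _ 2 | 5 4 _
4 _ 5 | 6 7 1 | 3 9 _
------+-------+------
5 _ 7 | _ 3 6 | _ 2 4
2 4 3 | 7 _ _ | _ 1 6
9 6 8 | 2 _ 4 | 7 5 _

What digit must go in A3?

Row 3 already contains {1, 3, 6, 7}.
Column A already contains {2, 3, 4, 5, 6, 9}.
Its 3×3 block (box 1) already contains {2, 6}.
The only value from 1–9 not eliminated is 8, so A3 = 8.

8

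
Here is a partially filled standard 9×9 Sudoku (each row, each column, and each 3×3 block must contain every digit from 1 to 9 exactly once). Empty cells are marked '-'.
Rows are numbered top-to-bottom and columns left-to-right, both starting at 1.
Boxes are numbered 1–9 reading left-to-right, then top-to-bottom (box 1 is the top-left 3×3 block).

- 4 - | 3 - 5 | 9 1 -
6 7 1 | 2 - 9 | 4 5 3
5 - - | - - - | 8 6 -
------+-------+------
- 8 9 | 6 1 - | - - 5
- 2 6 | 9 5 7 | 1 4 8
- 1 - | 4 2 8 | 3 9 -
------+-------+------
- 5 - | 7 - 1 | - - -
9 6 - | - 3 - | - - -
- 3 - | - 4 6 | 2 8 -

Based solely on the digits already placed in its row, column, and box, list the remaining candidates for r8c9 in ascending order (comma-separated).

1,4,7

Row 8 already contains {3, 6, 9}.
Column 9 already contains {3, 5, 8}.
Its 3×3 block (box 9) already contains {2, 8}.
Removing those from 1–9 leaves {1, 4, 7} as the candidates for r8c9.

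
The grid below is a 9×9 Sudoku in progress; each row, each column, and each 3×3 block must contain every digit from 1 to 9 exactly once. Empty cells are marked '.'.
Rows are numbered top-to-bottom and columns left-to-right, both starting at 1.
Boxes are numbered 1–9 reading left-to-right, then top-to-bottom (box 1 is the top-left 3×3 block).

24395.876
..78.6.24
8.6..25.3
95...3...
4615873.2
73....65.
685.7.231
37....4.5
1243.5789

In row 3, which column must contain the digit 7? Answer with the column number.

4

Consider where 7 can go in row 3.
R3C2 is out (column 2 already has a 7).
R3C5 is out (column 5 already has a 7).
R3C8 is out (column 8 already has a 7).
So the only cell in row 3 that can hold 7 is R3C4.
That is column 4.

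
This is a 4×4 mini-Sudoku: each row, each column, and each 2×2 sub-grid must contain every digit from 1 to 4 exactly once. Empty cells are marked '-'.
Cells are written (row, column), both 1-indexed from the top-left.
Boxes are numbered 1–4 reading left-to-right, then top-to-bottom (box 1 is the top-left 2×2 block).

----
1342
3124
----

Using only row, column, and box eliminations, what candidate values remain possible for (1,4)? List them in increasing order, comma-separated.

Row 1 already contains {}.
Column 4 already contains {2, 4}.
Its 2×2 block (box 2) already contains {2, 4}.
Removing those from 1–4 leaves {1, 3} as the candidates for (1,4).

1,3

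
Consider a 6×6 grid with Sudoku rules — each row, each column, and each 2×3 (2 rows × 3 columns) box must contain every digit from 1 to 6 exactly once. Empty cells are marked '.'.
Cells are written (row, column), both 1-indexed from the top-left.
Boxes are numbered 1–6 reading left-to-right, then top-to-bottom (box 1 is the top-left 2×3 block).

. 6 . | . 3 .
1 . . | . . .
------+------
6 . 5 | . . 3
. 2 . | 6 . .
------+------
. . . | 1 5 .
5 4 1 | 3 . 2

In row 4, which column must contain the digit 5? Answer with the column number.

6

Consider where 5 can go in row 4.
(4,1) is out (column 1 already has a 5).
(4,3) is out (column 3 already has a 5).
(4,5) is out (column 5 already has a 5).
So the only cell in row 4 that can hold 5 is (4,6).
That is column 6.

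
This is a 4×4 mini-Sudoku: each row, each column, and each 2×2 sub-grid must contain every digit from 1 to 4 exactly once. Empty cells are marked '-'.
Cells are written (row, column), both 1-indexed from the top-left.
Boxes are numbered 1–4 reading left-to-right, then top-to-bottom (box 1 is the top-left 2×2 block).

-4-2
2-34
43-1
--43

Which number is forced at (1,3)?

1

Row 1 already contains {2, 4}.
Column 3 already contains {3, 4}.
Its 2×2 block (box 2) already contains {2, 3, 4}.
The only value from 1–4 not eliminated is 1, so (1,3) = 1.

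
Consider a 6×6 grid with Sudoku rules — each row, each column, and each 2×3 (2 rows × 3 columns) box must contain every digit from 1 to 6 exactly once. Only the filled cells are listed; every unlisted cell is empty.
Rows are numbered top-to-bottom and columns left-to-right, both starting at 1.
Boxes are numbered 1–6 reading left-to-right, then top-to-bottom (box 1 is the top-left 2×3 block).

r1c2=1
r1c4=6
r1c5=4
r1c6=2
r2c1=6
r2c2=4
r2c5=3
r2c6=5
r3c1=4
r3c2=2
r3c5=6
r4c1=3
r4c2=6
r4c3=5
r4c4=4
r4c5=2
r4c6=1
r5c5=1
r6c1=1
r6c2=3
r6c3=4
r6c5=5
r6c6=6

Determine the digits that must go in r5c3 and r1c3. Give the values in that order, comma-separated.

6,3

For r5c3:
  Consider where 6 can go in column 3.
  r1c3 is out (row 1 already has a 6).
  r2c3 is out (row 2 already has a 6).
  r3c3 is out (row 3 already has a 6).
  So the only cell in column 3 that can hold 6 is r5c3.
  So r5c3 = 6.
For r1c3:
  Row 1 already contains {1, 2, 4, 6}.
  Column 3 already contains {4, 5}.
  Its 2×3 block (box 1) already contains {1, 4, 6}.
  The only value from 1–6 not eliminated is 3, so r1c3 = 3.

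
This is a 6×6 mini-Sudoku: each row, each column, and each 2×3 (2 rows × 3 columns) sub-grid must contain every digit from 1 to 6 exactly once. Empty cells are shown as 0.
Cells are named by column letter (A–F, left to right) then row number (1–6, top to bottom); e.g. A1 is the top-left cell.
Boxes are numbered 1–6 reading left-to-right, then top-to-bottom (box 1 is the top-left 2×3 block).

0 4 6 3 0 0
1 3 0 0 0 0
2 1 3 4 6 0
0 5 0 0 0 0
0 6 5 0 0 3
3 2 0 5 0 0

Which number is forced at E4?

Cell E4 itself could take any of {1, 2, 3} by direct elimination.
Consider where 3 can go in column E.
E1 is out (row 1 already has a 3).
E2 is out (row 2 already has a 3).
E5 is out (row 5 already has a 3).
E6 is out (row 6 already has a 3).
So the only cell in column E that can hold 3 is E4.
Therefore E4 = 3.

3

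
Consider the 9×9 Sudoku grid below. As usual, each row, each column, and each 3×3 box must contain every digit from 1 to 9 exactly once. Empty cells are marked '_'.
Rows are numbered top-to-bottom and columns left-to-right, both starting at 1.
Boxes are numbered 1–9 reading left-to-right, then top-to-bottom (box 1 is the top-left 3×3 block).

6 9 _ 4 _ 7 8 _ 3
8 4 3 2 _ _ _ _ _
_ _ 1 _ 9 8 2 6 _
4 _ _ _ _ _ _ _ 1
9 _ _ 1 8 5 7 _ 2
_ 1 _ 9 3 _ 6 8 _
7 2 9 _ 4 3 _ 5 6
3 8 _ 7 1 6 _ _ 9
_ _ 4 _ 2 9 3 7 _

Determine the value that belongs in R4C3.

Cell R4C3 itself could take any of {2, 5, 6, 7, 8} by direct elimination.
Consider where 8 can go in box 4.
R4C2 is out (column 2 already has a 8).
R5C2 is out (row 5 already has a 8).
R5C3 is out (row 5 already has a 8).
R6C1 is out (row 6 already has a 8).
R6C3 is out (row 6 already has a 8).
So the only cell in box 4 that can hold 8 is R4C3.
Therefore R4C3 = 8.

8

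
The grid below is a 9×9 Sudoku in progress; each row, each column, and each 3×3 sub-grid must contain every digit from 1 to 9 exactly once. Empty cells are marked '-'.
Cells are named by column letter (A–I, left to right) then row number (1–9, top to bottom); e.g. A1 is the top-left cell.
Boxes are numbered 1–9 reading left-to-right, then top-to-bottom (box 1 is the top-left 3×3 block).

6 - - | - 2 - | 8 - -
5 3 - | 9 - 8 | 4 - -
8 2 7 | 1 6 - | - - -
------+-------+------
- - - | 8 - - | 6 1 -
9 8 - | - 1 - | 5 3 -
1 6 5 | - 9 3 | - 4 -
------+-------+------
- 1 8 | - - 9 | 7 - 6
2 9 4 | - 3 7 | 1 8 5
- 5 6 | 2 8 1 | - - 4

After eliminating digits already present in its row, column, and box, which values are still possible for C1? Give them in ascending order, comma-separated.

Row 1 already contains {2, 6, 8}.
Column C already contains {4, 5, 6, 7, 8}.
Its 3×3 block (box 1) already contains {2, 3, 5, 6, 7, 8}.
Removing those from 1–9 leaves {1, 9} as the candidates for C1.

1,9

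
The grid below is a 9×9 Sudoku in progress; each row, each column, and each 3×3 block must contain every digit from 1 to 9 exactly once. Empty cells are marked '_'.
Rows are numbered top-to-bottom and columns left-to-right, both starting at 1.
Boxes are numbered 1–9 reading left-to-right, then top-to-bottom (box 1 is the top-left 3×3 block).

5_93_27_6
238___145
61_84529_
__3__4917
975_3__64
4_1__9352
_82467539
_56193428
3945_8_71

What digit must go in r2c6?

Row 2 already contains {1, 2, 3, 4, 5, 8}.
Column 6 already contains {2, 3, 4, 5, 7, 8, 9}.
Its 3×3 block (box 2) already contains {2, 3, 4, 5, 8}.
The only value from 1–9 not eliminated is 6, so r2c6 = 6.

6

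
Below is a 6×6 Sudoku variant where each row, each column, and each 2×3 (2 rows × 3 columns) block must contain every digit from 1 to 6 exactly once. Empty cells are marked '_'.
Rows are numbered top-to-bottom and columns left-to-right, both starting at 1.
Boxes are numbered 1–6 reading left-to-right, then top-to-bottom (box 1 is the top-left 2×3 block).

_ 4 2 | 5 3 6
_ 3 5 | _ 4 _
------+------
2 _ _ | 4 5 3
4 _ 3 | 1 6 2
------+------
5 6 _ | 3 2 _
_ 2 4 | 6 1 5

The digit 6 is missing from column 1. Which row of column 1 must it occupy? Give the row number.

2

Consider where 6 can go in column 1.
R1C1 is out (row 1 already has a 6).
R6C1 is out (row 6 already has a 6).
So the only cell in column 1 that can hold 6 is R2C1.
That is row 2.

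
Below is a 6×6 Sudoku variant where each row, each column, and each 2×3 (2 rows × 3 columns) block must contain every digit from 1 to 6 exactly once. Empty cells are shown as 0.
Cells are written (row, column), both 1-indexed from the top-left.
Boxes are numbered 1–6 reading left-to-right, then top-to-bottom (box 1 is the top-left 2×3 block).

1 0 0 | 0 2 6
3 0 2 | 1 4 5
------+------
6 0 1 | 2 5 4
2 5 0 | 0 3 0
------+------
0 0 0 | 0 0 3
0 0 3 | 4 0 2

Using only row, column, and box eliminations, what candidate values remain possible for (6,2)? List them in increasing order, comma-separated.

1,6

Row 6 already contains {2, 3, 4}.
Column 2 already contains {5}.
Its 2×3 block (box 5) already contains {3}.
Removing those from 1–6 leaves {1, 6} as the candidates for (6,2).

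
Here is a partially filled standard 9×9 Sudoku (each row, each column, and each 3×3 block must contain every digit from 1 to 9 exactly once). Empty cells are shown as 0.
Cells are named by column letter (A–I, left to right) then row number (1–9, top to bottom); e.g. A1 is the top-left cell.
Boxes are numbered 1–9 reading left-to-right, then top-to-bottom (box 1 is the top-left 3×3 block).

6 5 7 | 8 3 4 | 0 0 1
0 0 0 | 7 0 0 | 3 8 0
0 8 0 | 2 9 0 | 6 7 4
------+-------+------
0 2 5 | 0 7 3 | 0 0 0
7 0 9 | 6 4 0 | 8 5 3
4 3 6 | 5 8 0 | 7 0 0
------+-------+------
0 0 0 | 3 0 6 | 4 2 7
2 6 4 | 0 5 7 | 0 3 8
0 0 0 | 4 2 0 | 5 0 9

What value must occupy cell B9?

Cell B9 itself could take any of {1, 7} by direct elimination.
Consider where 7 can go in column B.
B2 is out (row 2 already has a 7).
B5 is out (row 5 already has a 7).
B7 is out (row 7 already has a 7).
So the only cell in column B that can hold 7 is B9.
Therefore B9 = 7.

7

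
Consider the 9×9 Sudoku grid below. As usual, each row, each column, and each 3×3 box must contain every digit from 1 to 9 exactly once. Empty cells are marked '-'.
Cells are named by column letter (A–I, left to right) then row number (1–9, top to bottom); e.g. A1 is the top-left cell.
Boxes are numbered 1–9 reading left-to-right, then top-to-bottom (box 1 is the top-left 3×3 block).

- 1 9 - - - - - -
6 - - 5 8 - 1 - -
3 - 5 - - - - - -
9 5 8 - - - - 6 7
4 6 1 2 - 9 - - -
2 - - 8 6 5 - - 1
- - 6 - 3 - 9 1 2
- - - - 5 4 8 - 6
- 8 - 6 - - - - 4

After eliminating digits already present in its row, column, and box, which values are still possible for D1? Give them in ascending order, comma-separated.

Row 1 already contains {1, 9}.
Column D already contains {2, 5, 6, 8}.
Its 3×3 block (box 2) already contains {5, 8}.
Removing those from 1–9 leaves {3, 4, 7} as the candidates for D1.

3,4,7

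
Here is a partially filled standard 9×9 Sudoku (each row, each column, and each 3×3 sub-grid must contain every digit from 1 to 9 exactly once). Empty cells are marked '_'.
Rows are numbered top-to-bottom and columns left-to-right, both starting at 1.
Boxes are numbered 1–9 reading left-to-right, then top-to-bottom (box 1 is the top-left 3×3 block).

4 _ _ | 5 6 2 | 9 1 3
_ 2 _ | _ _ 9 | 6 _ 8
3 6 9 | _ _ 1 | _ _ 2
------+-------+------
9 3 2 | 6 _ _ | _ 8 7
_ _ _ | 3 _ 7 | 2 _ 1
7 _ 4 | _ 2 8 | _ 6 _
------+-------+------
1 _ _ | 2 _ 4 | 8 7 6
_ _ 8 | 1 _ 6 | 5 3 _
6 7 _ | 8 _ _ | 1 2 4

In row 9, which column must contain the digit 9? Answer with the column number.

5

Consider where 9 can go in row 9.
R9C3 is out (column 3 already has a 9).
R9C6 is out (column 6 already has a 9).
So the only cell in row 9 that can hold 9 is R9C5.
That is column 5.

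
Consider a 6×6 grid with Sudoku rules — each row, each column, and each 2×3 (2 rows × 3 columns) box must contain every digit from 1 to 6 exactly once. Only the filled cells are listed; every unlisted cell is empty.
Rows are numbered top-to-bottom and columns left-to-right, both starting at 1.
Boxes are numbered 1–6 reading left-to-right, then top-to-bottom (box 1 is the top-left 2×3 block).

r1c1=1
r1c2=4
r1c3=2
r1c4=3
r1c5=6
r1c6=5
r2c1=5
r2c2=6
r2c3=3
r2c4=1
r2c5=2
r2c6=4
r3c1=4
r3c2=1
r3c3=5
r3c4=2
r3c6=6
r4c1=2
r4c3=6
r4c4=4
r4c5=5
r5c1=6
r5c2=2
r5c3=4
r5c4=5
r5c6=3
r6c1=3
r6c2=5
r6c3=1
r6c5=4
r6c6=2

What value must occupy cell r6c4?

Row 6 already contains {1, 2, 3, 4, 5}.
Column 4 already contains {1, 2, 3, 4, 5}.
Its 2×3 block (box 6) already contains {2, 3, 4, 5}.
The only value from 1–6 not eliminated is 6, so r6c4 = 6.

6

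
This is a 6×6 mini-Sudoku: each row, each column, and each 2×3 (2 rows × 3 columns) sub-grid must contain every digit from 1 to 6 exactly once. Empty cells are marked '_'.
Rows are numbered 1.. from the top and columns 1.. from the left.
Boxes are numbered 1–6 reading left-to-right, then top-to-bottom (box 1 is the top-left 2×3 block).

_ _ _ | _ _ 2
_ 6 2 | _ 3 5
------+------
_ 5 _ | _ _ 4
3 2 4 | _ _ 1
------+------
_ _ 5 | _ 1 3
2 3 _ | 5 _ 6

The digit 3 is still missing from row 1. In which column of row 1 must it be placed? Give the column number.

Consider where 3 can go in row 1.
row 1, column 1 is out (column 1 already has a 3).
row 1, column 2 is out (column 2 already has a 3).
row 1, column 4 is out (box 2 already has a 3).
row 1, column 5 is out (column 5 already has a 3).
So the only cell in row 1 that can hold 3 is row 1, column 3.
That is column 3.

3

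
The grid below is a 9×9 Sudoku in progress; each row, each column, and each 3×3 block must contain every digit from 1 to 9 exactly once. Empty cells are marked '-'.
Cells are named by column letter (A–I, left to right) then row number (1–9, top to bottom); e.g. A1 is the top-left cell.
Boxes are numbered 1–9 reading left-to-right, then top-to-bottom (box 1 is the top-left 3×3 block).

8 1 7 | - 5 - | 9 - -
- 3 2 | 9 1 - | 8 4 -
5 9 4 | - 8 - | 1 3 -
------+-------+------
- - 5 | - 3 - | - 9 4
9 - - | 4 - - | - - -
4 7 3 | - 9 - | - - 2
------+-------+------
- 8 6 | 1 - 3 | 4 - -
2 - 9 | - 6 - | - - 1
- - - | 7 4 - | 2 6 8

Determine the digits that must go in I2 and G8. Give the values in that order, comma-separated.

For I2:
  Consider where 5 can go in box 3.
  H1 is out (row 1 already has a 5).
  I1 is out (row 1 already has a 5).
  I3 is out (row 3 already has a 5).
  So the only cell in box 3 that can hold 5 is I2.
  So I2 = 5.
For G8:
  Consider where 3 can go in row 8.
  B8 is out (column B already has a 3).
  D8 is out (box 8 already has a 3).
  F8 is out (column F already has a 3).
  H8 is out (column H already has a 3).
  So the only cell in row 8 that can hold 3 is G8.
  So G8 = 3.

5,3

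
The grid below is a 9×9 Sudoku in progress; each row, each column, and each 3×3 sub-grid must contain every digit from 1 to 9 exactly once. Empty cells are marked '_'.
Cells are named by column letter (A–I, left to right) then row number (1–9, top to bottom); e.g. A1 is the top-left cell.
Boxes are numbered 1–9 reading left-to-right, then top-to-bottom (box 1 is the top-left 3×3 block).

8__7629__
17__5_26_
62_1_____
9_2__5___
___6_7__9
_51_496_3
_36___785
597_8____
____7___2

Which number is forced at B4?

Cell B4 itself could take any of {4, 6, 8} by direct elimination.
Consider where 6 can go in row 4.
D4 is out (column D already has a 6).
E4 is out (column E already has a 6).
G4 is out (column G already has a 6).
H4 is out (column H already has a 6).
I4 is out (box 6 already has a 6).
So the only cell in row 4 that can hold 6 is B4.
Therefore B4 = 6.

6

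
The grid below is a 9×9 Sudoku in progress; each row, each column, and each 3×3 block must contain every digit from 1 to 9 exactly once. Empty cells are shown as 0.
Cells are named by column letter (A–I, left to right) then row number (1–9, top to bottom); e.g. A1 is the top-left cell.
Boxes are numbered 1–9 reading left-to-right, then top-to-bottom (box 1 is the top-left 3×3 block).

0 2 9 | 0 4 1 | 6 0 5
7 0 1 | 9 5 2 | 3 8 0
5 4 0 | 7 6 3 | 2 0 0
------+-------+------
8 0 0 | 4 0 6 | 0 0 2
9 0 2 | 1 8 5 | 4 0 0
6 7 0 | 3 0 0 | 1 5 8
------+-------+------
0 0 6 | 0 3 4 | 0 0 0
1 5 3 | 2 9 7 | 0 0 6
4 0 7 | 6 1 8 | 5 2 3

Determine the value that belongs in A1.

3

Row 1 already contains {1, 2, 4, 5, 6, 9}.
Column A already contains {1, 4, 5, 6, 7, 8, 9}.
Its 3×3 block (box 1) already contains {1, 2, 4, 5, 7, 9}.
The only value from 1–9 not eliminated is 3, so A1 = 3.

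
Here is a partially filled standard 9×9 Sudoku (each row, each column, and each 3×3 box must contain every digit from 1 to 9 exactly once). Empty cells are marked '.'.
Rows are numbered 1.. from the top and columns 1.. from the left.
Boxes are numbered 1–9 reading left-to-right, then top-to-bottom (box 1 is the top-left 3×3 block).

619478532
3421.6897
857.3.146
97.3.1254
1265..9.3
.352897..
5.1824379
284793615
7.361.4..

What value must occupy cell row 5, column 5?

4

Row 5 already contains {1, 2, 3, 5, 6, 9}.
Column 5 already contains {1, 2, 3, 7, 8, 9}.
Its 3×3 block (box 5) already contains {1, 2, 3, 5, 8, 9}.
The only value from 1–9 not eliminated is 4, so row 5, column 5 = 4.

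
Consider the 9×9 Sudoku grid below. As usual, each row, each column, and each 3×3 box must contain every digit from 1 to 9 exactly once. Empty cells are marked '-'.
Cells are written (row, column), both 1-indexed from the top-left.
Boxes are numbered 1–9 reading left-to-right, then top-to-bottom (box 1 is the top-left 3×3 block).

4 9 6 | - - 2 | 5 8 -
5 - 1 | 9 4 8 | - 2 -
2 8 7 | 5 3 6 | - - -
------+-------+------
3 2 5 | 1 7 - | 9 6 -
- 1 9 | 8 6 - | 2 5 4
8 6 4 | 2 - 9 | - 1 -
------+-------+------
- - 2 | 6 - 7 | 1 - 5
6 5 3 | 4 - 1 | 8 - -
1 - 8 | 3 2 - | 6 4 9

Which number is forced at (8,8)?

7

Row 8 already contains {1, 3, 4, 5, 6, 8}.
Column 8 already contains {1, 2, 4, 5, 6, 8}.
Its 3×3 block (box 9) already contains {1, 4, 5, 6, 8, 9}.
The only value from 1–9 not eliminated is 7, so (8,8) = 7.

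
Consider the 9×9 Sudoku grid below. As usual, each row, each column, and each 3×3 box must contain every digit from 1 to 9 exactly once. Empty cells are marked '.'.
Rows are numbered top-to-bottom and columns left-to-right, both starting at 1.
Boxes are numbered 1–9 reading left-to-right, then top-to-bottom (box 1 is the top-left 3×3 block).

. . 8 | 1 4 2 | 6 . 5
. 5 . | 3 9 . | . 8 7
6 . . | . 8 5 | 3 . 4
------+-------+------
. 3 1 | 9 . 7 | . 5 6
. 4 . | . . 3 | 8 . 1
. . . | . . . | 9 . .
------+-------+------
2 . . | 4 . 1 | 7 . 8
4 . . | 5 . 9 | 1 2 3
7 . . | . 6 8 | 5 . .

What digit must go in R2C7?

Row 2 already contains {3, 5, 7, 8, 9}.
Column 7 already contains {1, 3, 5, 6, 7, 8, 9}.
Its 3×3 block (box 3) already contains {3, 4, 5, 6, 7, 8}.
The only value from 1–9 not eliminated is 2, so R2C7 = 2.

2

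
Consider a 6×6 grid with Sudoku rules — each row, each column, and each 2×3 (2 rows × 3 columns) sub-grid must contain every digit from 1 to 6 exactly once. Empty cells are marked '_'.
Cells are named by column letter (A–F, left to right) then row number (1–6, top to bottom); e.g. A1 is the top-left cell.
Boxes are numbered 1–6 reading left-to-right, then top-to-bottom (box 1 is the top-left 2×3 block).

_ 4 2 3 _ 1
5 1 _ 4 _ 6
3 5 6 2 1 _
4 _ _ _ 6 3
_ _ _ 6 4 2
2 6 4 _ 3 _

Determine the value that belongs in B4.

Row 4 already contains {3, 4, 6}.
Column B already contains {1, 4, 5, 6}.
Its 2×3 block (box 3) already contains {3, 4, 5, 6}.
The only value from 1–6 not eliminated is 2, so B4 = 2.

2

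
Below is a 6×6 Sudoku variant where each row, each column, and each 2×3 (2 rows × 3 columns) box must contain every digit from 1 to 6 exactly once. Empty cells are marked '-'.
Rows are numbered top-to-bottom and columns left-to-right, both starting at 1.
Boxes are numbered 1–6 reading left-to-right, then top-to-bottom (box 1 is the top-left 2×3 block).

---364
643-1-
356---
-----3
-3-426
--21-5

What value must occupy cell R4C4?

Cell R4C4 itself could take any of {2, 5, 6} by direct elimination.
Consider where 6 can go in row 4.
R4C1 is out (column 1 already has a 6).
R4C2 is out (box 3 already has a 6).
R4C3 is out (column 3 already has a 6).
R4C5 is out (column 5 already has a 6).
So the only cell in row 4 that can hold 6 is R4C4.
Therefore R4C4 = 6.

6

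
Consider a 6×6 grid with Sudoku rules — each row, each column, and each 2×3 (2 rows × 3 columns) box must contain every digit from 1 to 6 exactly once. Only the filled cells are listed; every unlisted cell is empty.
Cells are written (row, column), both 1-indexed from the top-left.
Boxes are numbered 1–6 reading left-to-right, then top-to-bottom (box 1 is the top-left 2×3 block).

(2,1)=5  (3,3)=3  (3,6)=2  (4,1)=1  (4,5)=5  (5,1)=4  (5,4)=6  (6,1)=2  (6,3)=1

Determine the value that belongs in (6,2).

Cell (6,2) itself could take any of {3, 5, 6} by direct elimination.
Consider where 6 can go in box 5.
(5,2) is out (row 5 already has a 6).
(5,3) is out (row 5 already has a 6).
So the only cell in box 5 that can hold 6 is (6,2).
Therefore (6,2) = 6.

6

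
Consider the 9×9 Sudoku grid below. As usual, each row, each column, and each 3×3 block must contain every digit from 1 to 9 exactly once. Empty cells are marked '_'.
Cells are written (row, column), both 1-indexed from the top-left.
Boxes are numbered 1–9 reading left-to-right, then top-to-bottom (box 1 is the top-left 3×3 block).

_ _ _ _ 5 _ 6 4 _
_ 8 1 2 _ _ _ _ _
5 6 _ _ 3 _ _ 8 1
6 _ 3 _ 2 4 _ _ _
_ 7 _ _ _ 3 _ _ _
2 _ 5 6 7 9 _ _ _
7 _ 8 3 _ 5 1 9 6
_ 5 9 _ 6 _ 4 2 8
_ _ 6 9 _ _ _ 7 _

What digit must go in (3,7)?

9

Cell (3,7) itself could take any of {2, 7, 9} by direct elimination.
Consider where 9 can go in row 3.
(3,3) is out (column 3 already has a 9).
(3,4) is out (column 4 already has a 9).
(3,6) is out (column 6 already has a 9).
So the only cell in row 3 that can hold 9 is (3,7).
Therefore (3,7) = 9.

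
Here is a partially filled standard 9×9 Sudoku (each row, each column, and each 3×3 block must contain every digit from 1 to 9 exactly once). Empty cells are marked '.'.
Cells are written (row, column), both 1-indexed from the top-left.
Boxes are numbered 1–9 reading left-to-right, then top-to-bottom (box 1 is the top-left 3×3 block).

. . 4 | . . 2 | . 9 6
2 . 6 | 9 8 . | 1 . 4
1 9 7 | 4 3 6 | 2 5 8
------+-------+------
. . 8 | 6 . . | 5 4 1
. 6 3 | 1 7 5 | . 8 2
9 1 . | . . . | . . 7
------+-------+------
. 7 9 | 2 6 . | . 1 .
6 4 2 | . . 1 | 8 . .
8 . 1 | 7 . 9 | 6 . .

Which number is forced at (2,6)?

Row 2 already contains {1, 2, 4, 6, 8, 9}.
Column 6 already contains {1, 2, 5, 6, 9}.
Its 3×3 block (box 2) already contains {2, 3, 4, 6, 8, 9}.
The only value from 1–9 not eliminated is 7, so (2,6) = 7.

7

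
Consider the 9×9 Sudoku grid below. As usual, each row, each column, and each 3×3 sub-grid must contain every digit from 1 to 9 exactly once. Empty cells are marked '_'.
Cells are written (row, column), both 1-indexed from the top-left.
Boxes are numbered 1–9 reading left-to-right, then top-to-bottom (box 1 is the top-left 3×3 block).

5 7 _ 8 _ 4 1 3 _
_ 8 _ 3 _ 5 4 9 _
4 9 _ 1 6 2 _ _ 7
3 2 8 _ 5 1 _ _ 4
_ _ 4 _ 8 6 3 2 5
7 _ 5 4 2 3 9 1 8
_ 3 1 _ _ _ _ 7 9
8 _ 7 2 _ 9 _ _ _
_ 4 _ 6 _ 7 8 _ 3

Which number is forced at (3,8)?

Cell (3,8) itself could take any of {5, 8} by direct elimination.
Consider where 8 can go in column 8.
(4,8) is out (row 4 already has a 8).
(8,8) is out (row 8 already has a 8).
(9,8) is out (row 9 already has a 8).
So the only cell in column 8 that can hold 8 is (3,8).
Therefore (3,8) = 8.

8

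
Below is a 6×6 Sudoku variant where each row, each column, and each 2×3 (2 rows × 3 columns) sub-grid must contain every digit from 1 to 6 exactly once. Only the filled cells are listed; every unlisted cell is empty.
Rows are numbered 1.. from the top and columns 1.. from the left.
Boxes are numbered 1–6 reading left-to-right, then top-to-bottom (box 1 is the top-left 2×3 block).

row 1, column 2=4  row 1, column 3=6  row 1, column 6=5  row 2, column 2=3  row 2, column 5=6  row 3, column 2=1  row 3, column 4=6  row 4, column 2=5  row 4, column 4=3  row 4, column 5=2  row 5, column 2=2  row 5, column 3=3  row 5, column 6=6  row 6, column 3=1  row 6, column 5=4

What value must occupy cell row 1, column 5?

Cell row 1, column 5 itself could take any of {1, 3} by direct elimination.
Consider where 3 can go in row 1.
row 1, column 1 is out (box 1 already has a 3).
row 1, column 4 is out (column 4 already has a 3).
So the only cell in row 1 that can hold 3 is row 1, column 5.
Therefore row 1, column 5 = 3.

3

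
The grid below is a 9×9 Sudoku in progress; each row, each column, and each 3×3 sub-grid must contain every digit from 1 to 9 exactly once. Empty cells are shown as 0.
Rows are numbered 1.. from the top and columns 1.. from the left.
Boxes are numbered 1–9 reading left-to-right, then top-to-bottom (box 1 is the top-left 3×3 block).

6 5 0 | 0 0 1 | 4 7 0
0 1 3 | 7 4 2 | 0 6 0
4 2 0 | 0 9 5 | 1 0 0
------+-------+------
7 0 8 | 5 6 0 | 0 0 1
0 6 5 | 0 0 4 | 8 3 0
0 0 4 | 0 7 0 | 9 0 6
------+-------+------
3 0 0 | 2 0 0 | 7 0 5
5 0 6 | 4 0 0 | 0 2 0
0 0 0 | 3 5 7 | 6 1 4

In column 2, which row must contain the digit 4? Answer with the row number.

Consider where 4 can go in column 2.
row 4, column 2 is out (box 4 already has a 4).
row 6, column 2 is out (row 6 already has a 4).
row 8, column 2 is out (row 8 already has a 4).
row 9, column 2 is out (row 9 already has a 4).
So the only cell in column 2 that can hold 4 is row 7, column 2.
That is row 7.

7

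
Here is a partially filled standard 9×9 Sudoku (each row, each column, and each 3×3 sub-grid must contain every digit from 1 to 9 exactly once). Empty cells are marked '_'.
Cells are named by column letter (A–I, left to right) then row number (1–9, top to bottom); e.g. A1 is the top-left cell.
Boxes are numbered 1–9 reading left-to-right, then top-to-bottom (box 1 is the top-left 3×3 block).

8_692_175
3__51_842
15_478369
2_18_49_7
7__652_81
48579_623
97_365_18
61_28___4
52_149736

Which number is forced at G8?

Row 8 already contains {1, 2, 4, 6, 8}.
Column G already contains {1, 3, 6, 7, 8, 9}.
Its 3×3 block (box 9) already contains {1, 3, 4, 6, 7, 8}.
The only value from 1–9 not eliminated is 5, so G8 = 5.

5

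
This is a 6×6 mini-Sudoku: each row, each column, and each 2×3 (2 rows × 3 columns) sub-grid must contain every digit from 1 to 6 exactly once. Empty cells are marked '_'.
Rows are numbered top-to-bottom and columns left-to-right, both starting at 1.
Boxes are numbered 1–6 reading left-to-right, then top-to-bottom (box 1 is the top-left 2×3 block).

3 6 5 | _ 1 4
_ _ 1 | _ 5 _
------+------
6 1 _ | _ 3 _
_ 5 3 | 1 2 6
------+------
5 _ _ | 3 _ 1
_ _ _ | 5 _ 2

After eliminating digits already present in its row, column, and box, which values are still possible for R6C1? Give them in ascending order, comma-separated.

1,4

Row 6 already contains {2, 5}.
Column 1 already contains {3, 5, 6}.
Its 2×3 block (box 5) already contains {5}.
Removing those from 1–6 leaves {1, 4} as the candidates for R6C1.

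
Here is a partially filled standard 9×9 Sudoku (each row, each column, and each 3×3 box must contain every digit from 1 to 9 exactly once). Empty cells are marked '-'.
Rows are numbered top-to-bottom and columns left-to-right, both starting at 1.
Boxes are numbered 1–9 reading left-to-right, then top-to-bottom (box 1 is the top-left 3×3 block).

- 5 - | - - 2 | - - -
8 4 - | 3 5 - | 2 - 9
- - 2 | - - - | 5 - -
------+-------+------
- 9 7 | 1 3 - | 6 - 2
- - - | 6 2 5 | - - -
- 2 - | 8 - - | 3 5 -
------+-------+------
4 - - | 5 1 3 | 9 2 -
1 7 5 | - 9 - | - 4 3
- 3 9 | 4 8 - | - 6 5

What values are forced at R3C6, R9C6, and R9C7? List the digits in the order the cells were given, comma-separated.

For R3C6:
  Consider where 8 can go in column 6.
  R2C6 is out (row 2 already has a 8).
  R4C6 is out (box 5 already has a 8).
  R6C6 is out (row 6 already has a 8).
  R8C6 is out (box 8 already has a 8).
  R9C6 is out (row 9 already has a 8).
  So the only cell in column 6 that can hold 8 is R3C6.
  So R3C6 = 8.
For R9C6:
  Row 9 already contains {3, 4, 5, 6, 8, 9}.
  Column 6 already contains {2, 3, 5}.
  Its 3×3 block (box 8) already contains {1, 3, 4, 5, 8, 9}.
  The only value from 1–9 not eliminated is 7, so R9C6 = 7.
For R9C7:
  Consider where 1 can go in box 9.
  R7C9 is out (row 7 already has a 1).
  R8C7 is out (row 8 already has a 1).
  So the only cell in box 9 that can hold 1 is R9C7.
  So R9C7 = 1.

8,7,1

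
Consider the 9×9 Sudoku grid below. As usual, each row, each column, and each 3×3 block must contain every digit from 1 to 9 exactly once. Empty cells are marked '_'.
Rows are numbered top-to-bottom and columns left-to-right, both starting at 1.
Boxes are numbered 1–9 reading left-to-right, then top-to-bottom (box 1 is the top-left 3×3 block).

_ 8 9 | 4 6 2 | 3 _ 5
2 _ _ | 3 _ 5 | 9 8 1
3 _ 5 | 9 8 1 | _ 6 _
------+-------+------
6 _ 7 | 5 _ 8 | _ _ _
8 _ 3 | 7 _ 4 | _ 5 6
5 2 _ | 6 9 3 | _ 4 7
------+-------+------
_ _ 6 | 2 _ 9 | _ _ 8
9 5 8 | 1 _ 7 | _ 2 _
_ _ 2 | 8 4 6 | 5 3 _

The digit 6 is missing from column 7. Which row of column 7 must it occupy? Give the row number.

Consider where 6 can go in column 7.
R3C7 is out (row 3 already has a 6).
R4C7 is out (row 4 already has a 6).
R5C7 is out (row 5 already has a 6).
R6C7 is out (row 6 already has a 6).
R7C7 is out (row 7 already has a 6).
So the only cell in column 7 that can hold 6 is R8C7.
That is row 8.

8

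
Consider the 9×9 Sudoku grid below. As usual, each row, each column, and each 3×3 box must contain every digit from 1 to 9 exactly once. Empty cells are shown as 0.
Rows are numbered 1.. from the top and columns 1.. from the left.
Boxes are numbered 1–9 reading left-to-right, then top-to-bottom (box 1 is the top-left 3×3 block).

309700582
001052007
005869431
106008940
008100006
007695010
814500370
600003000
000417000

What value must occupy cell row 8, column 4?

9

Cell row 8, column 4 itself could take any of {2, 9} by direct elimination.
Consider where 9 can go in column 4.
row 2, column 4 is out (box 2 already has a 9).
row 4, column 4 is out (row 4 already has a 9).
So the only cell in column 4 that can hold 9 is row 8, column 4.
Therefore row 8, column 4 = 9.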